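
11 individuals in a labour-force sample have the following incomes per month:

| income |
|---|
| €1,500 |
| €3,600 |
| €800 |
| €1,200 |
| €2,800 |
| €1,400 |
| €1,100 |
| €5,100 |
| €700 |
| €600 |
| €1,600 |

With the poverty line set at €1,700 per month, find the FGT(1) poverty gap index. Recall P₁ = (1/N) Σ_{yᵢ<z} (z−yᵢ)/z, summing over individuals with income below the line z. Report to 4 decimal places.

Below z: €600, €700, €800, €1,100, €1,200, €1,400, €1,500, €1,600 (q = 8 of N = 11).
Gap ratios (z−y)/z: (1700−600)/1700 = 0.6471; (1700−700)/1700 = 0.5882; (1700−800)/1700 = 0.5294; (1700−1100)/1700 = 0.3529; (1700−1200)/1700 = 0.2941; (1700−1400)/1700 = 0.1765; (1700−1500)/1700 = 0.1176; (1700−1600)/1700 = 0.0588.
Sum of shortfalls = 2.764706; P₁ averages over all N: 2.764706 / 11 = 0.2513.

0.2513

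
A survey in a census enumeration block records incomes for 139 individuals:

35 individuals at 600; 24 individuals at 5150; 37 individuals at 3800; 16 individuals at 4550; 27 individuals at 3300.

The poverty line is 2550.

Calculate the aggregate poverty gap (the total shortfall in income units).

Below z: 35×600 (q = 35 of N = 139).
Individual gaps: 35×(2550−600) = 68250.
Aggregate gap = 68250.

68250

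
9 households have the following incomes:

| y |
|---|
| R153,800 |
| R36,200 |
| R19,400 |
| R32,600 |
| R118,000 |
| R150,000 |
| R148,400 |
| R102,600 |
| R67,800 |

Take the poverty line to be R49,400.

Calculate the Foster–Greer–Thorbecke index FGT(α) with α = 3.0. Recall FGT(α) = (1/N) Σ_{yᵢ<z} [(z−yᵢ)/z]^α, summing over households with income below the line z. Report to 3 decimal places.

Incomes under z: R19,400, R32,600, R36,200 (q = 3 of N = 9).
Relative gaps: (49400−19400)/49400 = 0.6073; (49400−32600)/49400 = 0.3401; (49400−36200)/49400 = 0.2672.
Raised to α = 3.0: 0.22397; 0.03933; 0.01908.
Sum = 0.282377; FGT(3.0) = 0.282377 / 9 = 0.031.

0.031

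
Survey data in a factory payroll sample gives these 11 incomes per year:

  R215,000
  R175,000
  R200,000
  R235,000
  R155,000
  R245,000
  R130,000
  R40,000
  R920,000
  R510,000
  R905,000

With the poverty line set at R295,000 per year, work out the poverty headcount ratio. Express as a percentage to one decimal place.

72.7%

8 of the 11 families have income below R295,000.
H = 8/11 = 72.7%.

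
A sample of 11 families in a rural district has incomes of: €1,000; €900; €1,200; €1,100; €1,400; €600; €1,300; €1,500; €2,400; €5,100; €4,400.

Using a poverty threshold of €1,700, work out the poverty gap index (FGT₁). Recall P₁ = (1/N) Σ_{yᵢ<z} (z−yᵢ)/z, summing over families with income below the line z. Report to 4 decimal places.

Poor units: €600, €900, €1,000, €1,100, €1,200, €1,300, €1,400, €1,500 (q = 8 of N = 11).
Relative gaps: (1700−600)/1700 = 0.6471; (1700−900)/1700 = 0.4706; (1700−1000)/1700 = 0.4118; (1700−1100)/1700 = 0.3529; (1700−1200)/1700 = 0.2941; (1700−1300)/1700 = 0.2353; (1700−1400)/1700 = 0.1765; (1700−1500)/1700 = 0.1176.
Σ = 2.705882. Dividing by the full population N = 11 gives P₁ = 0.2460.

0.2460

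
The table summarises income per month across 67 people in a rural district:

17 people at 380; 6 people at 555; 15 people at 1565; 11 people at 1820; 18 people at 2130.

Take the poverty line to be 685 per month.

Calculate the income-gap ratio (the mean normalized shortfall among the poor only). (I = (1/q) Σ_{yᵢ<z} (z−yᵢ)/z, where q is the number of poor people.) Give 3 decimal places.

0.379

Incomes under z: 17×380, 6×555 (q = 23 of N = 67).
Relative gaps: 0.4453 (×17), 0.1898 (×6); sum = 8.708029.
The income-gap ratio divides by q (the poor only): 8.708029 / 23 = 0.379.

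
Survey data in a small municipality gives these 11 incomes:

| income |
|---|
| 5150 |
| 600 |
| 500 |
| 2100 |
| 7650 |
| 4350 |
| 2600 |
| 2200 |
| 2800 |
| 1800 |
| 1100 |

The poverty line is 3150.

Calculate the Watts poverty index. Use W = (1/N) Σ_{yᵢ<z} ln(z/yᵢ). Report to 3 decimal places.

0.562

Incomes under z: 500, 600, 1100, 1800, 2100, 2200, 2600, 2800 (q = 8 of N = 11).
ln(z/y) terms: ln(3150/500) = 1.8405; ln(3150/600) = 1.6582; ln(3150/1100) = 1.0521; ln(3150/1800) = 0.5596; ln(3150/2100) = 0.4055; ln(3150/2200) = 0.3589; ln(3150/2600) = 0.1919; ln(3150/2800) = 0.1178.
W = 6.184570 / 11 = 0.562.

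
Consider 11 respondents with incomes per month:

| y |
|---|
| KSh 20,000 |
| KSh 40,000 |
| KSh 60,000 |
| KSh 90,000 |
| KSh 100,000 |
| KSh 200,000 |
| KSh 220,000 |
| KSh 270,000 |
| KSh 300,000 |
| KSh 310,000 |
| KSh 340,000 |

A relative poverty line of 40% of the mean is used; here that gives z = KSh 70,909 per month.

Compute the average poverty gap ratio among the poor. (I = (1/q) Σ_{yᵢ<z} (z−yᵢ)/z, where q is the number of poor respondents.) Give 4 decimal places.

Below z: KSh 20,000, KSh 40,000, KSh 60,000 (q = 3 of N = 11).
Relative gaps: 0.7179, 0.4359, 0.1538; sum = 1.307690.
I averages over the q = 3 poor units only: 1.307690 / 3 = 0.4359.

0.4359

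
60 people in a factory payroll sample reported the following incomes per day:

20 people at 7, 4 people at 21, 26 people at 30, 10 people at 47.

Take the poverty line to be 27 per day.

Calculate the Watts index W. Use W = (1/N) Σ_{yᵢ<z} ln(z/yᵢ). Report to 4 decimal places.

Below the line: 20×7, 4×21 (q = 24 of N = 60).
Log shortfalls: ln(27/7) = 1.3499 (×20); ln(27/21) = 0.2513 (×4).
W = 28.003792 / 60 = 0.4667.

0.4667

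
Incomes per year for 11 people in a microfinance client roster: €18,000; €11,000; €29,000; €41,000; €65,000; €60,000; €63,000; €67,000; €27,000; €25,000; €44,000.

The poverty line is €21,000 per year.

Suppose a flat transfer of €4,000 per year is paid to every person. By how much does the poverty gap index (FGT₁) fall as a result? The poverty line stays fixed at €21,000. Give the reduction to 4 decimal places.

0.0303

Before: below the line — €11,000, €18,000; poverty gap index (FGT₁) = 0.056277.
After the €4,000 transfer: below the line — €15,000; poverty gap index (FGT₁) = 0.025974.
Reduction = 0.056277 − 0.025974 = 0.0303.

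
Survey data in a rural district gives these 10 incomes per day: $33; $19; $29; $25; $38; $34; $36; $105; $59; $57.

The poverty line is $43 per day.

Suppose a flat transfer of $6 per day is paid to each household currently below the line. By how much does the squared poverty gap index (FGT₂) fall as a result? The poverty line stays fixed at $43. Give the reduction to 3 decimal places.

0.043

Before: below the line — $19, $25, $29, $33, $34, $36, $38; squared poverty gap index (FGT₂) = 0.07307.
After the $6 transfer: below the line — $25, $31, $35, $39, $40, $42; squared poverty gap index (FGT₂) = 0.03018.
Reduction = 0.07307 − 0.03018 = 0.043.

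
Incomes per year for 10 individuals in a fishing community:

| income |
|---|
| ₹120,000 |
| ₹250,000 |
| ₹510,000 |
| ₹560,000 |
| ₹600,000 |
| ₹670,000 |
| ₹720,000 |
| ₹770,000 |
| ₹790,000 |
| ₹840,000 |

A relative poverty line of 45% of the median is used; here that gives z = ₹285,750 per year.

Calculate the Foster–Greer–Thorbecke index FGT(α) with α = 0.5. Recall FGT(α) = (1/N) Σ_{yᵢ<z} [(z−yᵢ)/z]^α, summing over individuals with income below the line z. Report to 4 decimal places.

0.1115

Below z: ₹120,000, ₹250,000 (q = 2 of N = 10).
Normalized shortfalls: (285750−120000)/285750 = 0.5801; (285750−250000)/285750 = 0.1251.
Raised to α = 0.5: 0.76161; 0.35371.
Sum = 1.115320; FGT(0.5) = 1.115320 / 10 = 0.1115.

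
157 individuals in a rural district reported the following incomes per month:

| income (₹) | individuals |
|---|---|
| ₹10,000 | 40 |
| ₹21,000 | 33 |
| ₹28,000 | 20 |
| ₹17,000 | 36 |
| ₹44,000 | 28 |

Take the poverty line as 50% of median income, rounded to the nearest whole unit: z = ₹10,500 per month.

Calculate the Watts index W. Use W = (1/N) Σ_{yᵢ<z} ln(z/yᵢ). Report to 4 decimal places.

0.0124

Below z: 40×₹10,000 (q = 40 of N = 157).
Log shortfalls: ln(10500/10000) = 0.0488 (×40).
W = 1.951607 / 157 = 0.0124.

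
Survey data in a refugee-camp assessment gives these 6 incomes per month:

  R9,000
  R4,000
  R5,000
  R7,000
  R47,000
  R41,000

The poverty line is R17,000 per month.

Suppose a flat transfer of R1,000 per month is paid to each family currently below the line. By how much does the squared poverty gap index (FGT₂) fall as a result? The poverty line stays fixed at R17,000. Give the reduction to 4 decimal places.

0.0473

Before: below the line — R4,000, R5,000, R7,000, R9,000; squared poverty gap index (FGT₂) = 0.275087.
After the R1,000 transfer: below the line — R5,000, R6,000, R8,000, R10,000; squared poverty gap index (FGT₂) = 0.227797.
Reduction = 0.275087 − 0.227797 = 0.0473.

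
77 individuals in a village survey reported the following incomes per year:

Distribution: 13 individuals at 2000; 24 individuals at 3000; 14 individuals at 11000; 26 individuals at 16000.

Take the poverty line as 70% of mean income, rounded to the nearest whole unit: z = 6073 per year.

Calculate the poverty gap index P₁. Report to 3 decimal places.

0.271

Incomes under z: 13×2000, 24×3000 (q = 37 of N = 77).
Shortfall ratios: (6073−2000)/6073 = 0.6707 (×13); (6073−3000)/6073 = 0.5060 (×24).
Sum of shortfalls = 20.863000; P₁ averages over all N: 20.863000 / 77 = 0.271.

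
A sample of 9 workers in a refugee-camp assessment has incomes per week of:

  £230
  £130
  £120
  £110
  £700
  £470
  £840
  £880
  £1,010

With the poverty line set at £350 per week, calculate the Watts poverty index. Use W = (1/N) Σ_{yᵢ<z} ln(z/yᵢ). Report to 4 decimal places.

Below the line: £110, £120, £130, £230 (q = 4 of N = 9).
Log shortfalls: ln(350/110) = 1.1575; ln(350/120) = 1.0704; ln(350/130) = 0.9904; ln(350/230) = 0.4199.
W = 3.638147 / 9 = 0.4042.

0.4042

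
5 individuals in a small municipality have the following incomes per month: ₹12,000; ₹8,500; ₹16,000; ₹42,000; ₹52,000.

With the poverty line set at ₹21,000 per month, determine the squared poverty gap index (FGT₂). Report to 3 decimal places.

Incomes under z: ₹8,500, ₹12,000, ₹16,000 (q = 3 of N = 5).
Gap ratios (z−y)/z: (21000−8500)/21000 = 0.5952; (21000−12000)/21000 = 0.4286; (21000−16000)/21000 = 0.2381.
Squared: 0.3543; 0.1837; 0.0567.
Sum = 0.594671; P₂ = 0.594671 / 5 = 0.119.

0.119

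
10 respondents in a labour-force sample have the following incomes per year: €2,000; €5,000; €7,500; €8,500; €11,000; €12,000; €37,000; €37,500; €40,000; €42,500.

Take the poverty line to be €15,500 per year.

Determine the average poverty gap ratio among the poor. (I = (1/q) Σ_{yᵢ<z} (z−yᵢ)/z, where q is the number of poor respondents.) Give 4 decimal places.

Below the line: €2,000, €5,000, €7,500, €8,500, €11,000, €12,000 (q = 6 of N = 10).
Shortfall ratios (z−y)/z: 0.8710, 0.6774, 0.5161, 0.4516, 0.2903, 0.2258; sum = 3.032258.
The income-gap ratio divides by q (the poor only): 3.032258 / 6 = 0.5054.

0.5054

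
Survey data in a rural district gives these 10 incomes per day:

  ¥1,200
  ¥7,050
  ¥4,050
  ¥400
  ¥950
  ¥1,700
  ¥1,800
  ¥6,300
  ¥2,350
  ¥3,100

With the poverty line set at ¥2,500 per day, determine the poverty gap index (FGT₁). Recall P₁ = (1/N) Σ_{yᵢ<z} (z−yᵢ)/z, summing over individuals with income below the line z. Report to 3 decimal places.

0.264

Below the line: ¥400, ¥950, ¥1,200, ¥1,700, ¥1,800, ¥2,350 (q = 6 of N = 10).
Shortfall ratios: (2500−400)/2500 = 0.8400; (2500−950)/2500 = 0.6200; (2500−1200)/2500 = 0.5200; (2500−1700)/2500 = 0.3200; (2500−1800)/2500 = 0.2800; (2500−2350)/2500 = 0.0600.
Sum of shortfalls = 2.640000; P₁ averages over all N: 2.640000 / 10 = 0.264.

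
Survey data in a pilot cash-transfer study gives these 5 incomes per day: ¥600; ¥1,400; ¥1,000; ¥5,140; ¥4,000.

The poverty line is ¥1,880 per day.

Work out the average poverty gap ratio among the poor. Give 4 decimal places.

Below the line: ¥600, ¥1,000, ¥1,400 (q = 3 of N = 5).
Relative gaps: 0.6809, 0.4681, 0.2553; sum = 1.404255.
I averages over the q = 3 poor units only: 1.404255 / 3 = 0.4681.

0.4681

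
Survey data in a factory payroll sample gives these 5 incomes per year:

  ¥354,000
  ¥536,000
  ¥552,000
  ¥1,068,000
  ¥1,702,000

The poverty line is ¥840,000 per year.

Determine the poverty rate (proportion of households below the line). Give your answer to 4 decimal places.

0.6000

3 of the 5 households have income below ¥840,000.
H = 3/5 = 0.6000.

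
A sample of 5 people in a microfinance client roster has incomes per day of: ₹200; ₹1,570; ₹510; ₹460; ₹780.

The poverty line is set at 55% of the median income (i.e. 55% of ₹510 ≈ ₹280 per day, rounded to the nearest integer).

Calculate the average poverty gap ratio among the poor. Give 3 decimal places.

Poor units: ₹200 (q = 1 of N = 5).
Relative gaps: 0.2857; sum = 0.285714.
The income-gap ratio divides by q (the poor only): 0.285714 / 1 = 0.286.

0.286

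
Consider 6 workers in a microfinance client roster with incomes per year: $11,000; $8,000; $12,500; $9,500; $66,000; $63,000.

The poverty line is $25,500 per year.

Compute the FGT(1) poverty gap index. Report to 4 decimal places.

0.3987

Incomes under z: $8,000, $9,500, $11,000, $12,500 (q = 4 of N = 6).
Shortfall ratios: (25500−8000)/25500 = 0.6863; (25500−9500)/25500 = 0.6275; (25500−11000)/25500 = 0.5686; (25500−12500)/25500 = 0.5098.
Σ = 2.392157. Dividing by the full population N = 6 gives P₁ = 0.3987.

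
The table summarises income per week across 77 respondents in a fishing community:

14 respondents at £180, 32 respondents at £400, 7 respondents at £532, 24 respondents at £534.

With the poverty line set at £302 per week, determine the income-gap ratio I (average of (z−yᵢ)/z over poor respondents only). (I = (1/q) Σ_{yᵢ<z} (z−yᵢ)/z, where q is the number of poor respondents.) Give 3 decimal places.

Below the line: 14×£180 (q = 14 of N = 77).
Shortfall ratios (z−y)/z: 0.4040 (×14); sum = 5.655629.
I averages over the q = 14 poor units only: 5.655629 / 14 = 0.404.

0.404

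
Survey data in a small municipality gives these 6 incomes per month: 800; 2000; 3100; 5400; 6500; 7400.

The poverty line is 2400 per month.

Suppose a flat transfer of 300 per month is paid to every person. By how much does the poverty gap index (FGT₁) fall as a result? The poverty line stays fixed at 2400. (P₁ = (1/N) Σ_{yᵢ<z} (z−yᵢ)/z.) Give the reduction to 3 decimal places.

0.042

Before: below the line — 800, 2000; poverty gap index (FGT₁) = 0.13889.
After the 300 transfer: below the line — 1100, 2300; poverty gap index (FGT₁) = 0.09722.
Reduction = 0.13889 − 0.09722 = 0.042.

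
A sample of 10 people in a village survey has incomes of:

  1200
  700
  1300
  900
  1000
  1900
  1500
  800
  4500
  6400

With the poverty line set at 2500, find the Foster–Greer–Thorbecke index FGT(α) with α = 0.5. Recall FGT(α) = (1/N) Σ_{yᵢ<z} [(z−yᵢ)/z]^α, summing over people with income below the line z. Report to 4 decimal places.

0.5784

Below the line: 700, 800, 900, 1000, 1200, 1300, 1500, 1900 (q = 8 of N = 10).
Shortfall ratios: (2500−700)/2500 = 0.7200; (2500−800)/2500 = 0.6800; (2500−900)/2500 = 0.6400; (2500−1000)/2500 = 0.6000; (2500−1200)/2500 = 0.5200; (2500−1300)/2500 = 0.4800; (2500−1500)/2500 = 0.4000; (2500−1900)/2500 = 0.2400.
Raised to α = 0.5: 0.84853; 0.82462; 0.80000; 0.77460; 0.72111; 0.69282; 0.63246; 0.48990.
Sum = 5.784030; FGT(0.5) = 5.784030 / 10 = 0.5784.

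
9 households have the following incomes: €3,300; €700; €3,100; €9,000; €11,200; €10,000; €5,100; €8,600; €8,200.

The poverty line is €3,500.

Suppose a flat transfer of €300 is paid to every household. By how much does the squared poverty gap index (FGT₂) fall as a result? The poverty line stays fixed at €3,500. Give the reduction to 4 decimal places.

Before: below the line — €700, €3,100, €3,300; squared poverty gap index (FGT₂) = 0.072925.
After the €300 transfer: below the line — €1,000, €3,400; squared poverty gap index (FGT₂) = 0.056780.
Reduction = 0.072925 − 0.056780 = 0.0161.

0.0161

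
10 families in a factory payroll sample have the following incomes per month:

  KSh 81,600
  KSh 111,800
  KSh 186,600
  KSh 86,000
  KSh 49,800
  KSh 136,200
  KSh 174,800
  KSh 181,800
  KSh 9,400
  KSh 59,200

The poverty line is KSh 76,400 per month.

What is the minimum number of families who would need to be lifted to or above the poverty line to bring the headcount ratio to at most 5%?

3

Currently q = 3 of N = 10 are below the line (H = 0.300).
A headcount ratio of at most 5% allows at most ⌊0.05 × 10⌋ = 0 poor families.
So at least 3 − 0 = 3 must be lifted.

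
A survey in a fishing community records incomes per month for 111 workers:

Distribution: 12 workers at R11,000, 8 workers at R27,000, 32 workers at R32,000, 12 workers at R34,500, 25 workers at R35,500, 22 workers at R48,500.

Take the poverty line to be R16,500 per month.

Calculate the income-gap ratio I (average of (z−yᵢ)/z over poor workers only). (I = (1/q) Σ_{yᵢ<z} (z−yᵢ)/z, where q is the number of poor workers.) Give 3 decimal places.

Below the line: 12×R11,000 (q = 12 of N = 111).
Shortfall ratios (z−y)/z: 0.3333 (×12); sum = 4.000000.
I averages over the q = 12 poor units only: 4.000000 / 12 = 0.333.

0.333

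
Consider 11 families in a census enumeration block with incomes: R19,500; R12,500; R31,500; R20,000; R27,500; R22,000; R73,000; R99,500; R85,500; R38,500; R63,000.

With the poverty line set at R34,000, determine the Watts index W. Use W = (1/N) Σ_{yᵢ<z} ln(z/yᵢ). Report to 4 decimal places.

0.2556

Below z: R12,500, R19,500, R20,000, R22,000, R27,500, R31,500 (q = 6 of N = 11).
Log gaps: ln(34000/12500) = 1.0006; ln(34000/19500) = 0.5559; ln(34000/20000) = 0.5306; ln(34000/22000) = 0.4353; ln(34000/27500) = 0.2122; ln(34000/31500) = 0.0764.
W = 2.811072 / 11 = 0.2556.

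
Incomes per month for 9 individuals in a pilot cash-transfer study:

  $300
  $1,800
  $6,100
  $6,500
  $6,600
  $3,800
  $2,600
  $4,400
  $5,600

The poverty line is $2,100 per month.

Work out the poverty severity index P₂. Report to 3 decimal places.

0.084

Incomes under z: $300, $1,800 (q = 2 of N = 9).
Shortfall ratios: (2100−300)/2100 = 0.8571; (2100−1800)/2100 = 0.1429.
Squared: 0.7347; 0.0204.
Sum = 0.755102; P₂ = 0.755102 / 9 = 0.084.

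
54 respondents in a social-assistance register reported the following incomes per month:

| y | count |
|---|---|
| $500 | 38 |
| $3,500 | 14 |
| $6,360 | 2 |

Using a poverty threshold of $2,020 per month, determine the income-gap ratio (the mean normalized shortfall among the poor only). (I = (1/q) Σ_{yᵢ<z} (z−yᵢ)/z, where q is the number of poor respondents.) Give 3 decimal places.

0.752

Below the line: 38×$500 (q = 38 of N = 54).
Relative gaps: 0.7525 (×38); sum = 28.594059.
I averages over the q = 38 poor units only: 28.594059 / 38 = 0.752.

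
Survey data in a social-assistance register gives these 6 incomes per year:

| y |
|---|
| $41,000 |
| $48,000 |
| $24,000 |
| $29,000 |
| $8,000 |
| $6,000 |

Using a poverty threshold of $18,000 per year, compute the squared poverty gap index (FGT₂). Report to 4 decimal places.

0.1255

Incomes under z: $6,000, $8,000 (q = 2 of N = 6).
Gap ratios (z−y)/z: (18000−6000)/18000 = 0.6667; (18000−8000)/18000 = 0.5556.
Squared: 0.4444; 0.3086.
Sum = 0.753086; P₂ = 0.753086 / 6 = 0.1255.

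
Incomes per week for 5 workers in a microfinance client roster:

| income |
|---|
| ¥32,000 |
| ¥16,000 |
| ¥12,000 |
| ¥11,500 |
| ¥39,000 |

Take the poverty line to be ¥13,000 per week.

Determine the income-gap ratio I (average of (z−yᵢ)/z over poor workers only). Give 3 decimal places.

Poor units: ¥11,500, ¥12,000 (q = 2 of N = 5).
Shortfall ratios (z−y)/z: 0.1154, 0.0769; sum = 0.192308.
I averages over the q = 2 poor units only: 0.192308 / 2 = 0.096.

0.096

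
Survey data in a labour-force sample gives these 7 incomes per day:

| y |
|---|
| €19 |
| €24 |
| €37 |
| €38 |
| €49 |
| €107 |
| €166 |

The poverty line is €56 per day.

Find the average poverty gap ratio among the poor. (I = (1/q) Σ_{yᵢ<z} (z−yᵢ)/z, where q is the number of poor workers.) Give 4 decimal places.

0.4036

Below the line: €19, €24, €37, €38, €49 (q = 5 of N = 7).
Shortfall ratios (z−y)/z: 0.6607, 0.5714, 0.3393, 0.3214, 0.1250; sum = 2.017857.
I averages over the q = 5 poor units only: 2.017857 / 5 = 0.4036.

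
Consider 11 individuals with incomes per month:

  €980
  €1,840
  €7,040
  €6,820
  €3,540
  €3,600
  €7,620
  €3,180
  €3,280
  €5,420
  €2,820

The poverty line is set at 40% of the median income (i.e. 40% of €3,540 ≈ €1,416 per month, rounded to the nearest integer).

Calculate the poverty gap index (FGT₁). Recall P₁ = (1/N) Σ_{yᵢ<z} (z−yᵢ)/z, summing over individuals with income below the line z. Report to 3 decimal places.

Below z: €980 (q = 1 of N = 11).
Gap ratios (z−y)/z: (1416−980)/1416 = 0.3079.
Σ = 0.307910. Dividing by the full population N = 11 gives P₁ = 0.028.

0.028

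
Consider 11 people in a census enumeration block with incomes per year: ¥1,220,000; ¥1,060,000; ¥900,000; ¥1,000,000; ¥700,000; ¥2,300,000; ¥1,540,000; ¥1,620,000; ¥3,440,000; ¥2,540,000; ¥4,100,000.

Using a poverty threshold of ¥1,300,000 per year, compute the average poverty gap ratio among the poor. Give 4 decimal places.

0.2492

Incomes under z: ¥700,000, ¥900,000, ¥1,000,000, ¥1,060,000, ¥1,220,000 (q = 5 of N = 11).
Relative gaps: 0.4615, 0.3077, 0.2308, 0.1846, 0.0615; sum = 1.246154.
The income-gap ratio divides by q (the poor only): 1.246154 / 5 = 0.2492.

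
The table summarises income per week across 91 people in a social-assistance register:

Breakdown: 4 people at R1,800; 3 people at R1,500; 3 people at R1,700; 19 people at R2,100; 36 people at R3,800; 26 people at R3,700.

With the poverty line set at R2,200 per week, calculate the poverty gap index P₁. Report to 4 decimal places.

Incomes under z: 3×R1,500, 3×R1,700, 4×R1,800, 19×R2,100 (q = 29 of N = 91).
Normalized shortfalls: (2200−1500)/2200 = 0.3182 (×3); (2200−1700)/2200 = 0.2273 (×3); (2200−1800)/2200 = 0.1818 (×4); (2200−2100)/2200 = 0.0455 (×19).
Σ = 3.227273. Dividing by the full population N = 91 gives P₁ = 0.0355.

0.0355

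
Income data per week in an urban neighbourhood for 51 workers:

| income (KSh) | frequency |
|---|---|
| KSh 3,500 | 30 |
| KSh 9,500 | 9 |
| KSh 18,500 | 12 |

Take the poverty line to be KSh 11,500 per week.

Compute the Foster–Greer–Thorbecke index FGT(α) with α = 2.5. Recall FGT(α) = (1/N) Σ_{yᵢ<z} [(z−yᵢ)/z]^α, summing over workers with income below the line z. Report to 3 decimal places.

Incomes under z: 30×KSh 3,500, 9×KSh 9,500 (q = 39 of N = 51).
Normalized shortfalls: (11500−3500)/11500 = 0.6957 (×30); (11500−9500)/11500 = 0.1739 (×9).
Raised to α = 2.5: 0.40363 (×30); 0.01261 (×9).
Sum = 12.222335; FGT(2.5) = 12.222335 / 51 = 0.240.

0.240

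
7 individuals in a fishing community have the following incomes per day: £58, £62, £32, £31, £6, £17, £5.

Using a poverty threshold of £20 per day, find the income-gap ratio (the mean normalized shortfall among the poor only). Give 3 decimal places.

0.533

Below the line: £5, £6, £17 (q = 3 of N = 7).
Relative gaps: 0.7500, 0.7000, 0.1500; sum = 1.600000.
The income-gap ratio divides by q (the poor only): 1.600000 / 3 = 0.533.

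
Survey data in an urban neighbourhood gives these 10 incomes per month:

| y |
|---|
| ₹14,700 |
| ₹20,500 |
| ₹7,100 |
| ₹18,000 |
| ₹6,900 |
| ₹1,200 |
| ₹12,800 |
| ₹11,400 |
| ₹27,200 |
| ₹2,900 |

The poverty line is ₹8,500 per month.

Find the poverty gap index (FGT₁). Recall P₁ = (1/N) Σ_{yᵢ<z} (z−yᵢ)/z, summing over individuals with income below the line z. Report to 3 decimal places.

Below the line: ₹1,200, ₹2,900, ₹6,900, ₹7,100 (q = 4 of N = 10).
Shortfall ratios: (8500−1200)/8500 = 0.8588; (8500−2900)/8500 = 0.6588; (8500−6900)/8500 = 0.1882; (8500−7100)/8500 = 0.1647.
Σ = 1.870588. Dividing by the full population N = 10 gives P₁ = 0.187.

0.187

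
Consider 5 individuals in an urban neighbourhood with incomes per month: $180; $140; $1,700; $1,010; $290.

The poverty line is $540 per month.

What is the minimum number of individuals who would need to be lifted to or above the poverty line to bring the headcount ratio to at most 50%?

3 of the 5 individuals are poor, so H = 3/5 = 0.600.
A headcount ratio of at most 50% allows at most ⌊0.50 × 5⌋ = 2 poor individuals.
So at least 3 − 2 = 1 must be lifted.

1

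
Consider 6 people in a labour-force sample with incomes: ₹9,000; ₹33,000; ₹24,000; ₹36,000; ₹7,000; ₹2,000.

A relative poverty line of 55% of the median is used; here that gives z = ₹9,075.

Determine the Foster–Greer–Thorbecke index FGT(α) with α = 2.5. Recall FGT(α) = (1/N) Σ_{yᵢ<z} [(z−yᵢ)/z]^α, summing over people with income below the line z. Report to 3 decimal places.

0.094

Incomes under z: ₹2,000, ₹7,000, ₹9,000 (q = 3 of N = 6).
Shortfall ratios: (9075−2000)/9075 = 0.7796; (9075−7000)/9075 = 0.2287; (9075−9000)/9075 = 0.0083.
Raised to α = 2.5: 0.53666; 0.02500; 0.00001.
Sum = 0.561666; FGT(2.5) = 0.561666 / 6 = 0.094.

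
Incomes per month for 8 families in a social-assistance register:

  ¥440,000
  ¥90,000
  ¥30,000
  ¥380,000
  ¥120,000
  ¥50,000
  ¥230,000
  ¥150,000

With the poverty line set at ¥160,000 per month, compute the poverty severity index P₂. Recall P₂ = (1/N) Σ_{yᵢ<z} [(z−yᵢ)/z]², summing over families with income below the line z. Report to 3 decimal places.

Below z: ¥30,000, ¥50,000, ¥90,000, ¥120,000, ¥150,000 (q = 5 of N = 8).
Shortfall ratios: (160000−30000)/160000 = 0.8125; (160000−50000)/160000 = 0.6875; (160000−90000)/160000 = 0.4375; (160000−120000)/160000 = 0.2500; (160000−150000)/160000 = 0.0625.
Squared: 0.6602; 0.4727; 0.1914; 0.0625; 0.0039.
Sum = 1.390625; P₂ = 1.390625 / 8 = 0.174.

0.174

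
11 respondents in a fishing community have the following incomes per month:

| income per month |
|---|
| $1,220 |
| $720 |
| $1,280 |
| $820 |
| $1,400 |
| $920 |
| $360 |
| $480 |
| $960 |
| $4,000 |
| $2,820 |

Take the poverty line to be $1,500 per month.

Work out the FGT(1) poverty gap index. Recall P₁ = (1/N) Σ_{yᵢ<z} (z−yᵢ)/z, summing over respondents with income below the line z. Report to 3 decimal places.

0.324

Below z: $360, $480, $720, $820, $920, $960, $1,220, $1,280, $1,400 (q = 9 of N = 11).
Gap ratios (z−y)/z: (1500−360)/1500 = 0.7600; (1500−480)/1500 = 0.6800; (1500−720)/1500 = 0.5200; (1500−820)/1500 = 0.4533; (1500−920)/1500 = 0.3867; (1500−960)/1500 = 0.3600; (1500−1220)/1500 = 0.1867; (1500−1280)/1500 = 0.1467; (1500−1400)/1500 = 0.0667.
Sum of shortfalls = 3.560000; P₁ averages over all N: 3.560000 / 11 = 0.324.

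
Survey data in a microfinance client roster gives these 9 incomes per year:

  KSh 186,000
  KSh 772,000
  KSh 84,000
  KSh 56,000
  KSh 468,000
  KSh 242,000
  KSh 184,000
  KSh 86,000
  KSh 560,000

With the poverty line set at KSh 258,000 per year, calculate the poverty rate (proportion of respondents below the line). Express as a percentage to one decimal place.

66.7%

6 of the 9 respondents have income below KSh 258,000.
H = 6/9 = 66.7%.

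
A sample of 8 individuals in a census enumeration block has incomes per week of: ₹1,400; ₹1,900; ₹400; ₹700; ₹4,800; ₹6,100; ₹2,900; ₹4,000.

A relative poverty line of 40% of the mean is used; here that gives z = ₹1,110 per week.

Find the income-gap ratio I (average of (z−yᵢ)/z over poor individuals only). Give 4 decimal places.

0.5045

Poor units: ₹400, ₹700 (q = 2 of N = 8).
Relative gaps: 0.6396, 0.3694; sum = 1.009009.
I averages over the q = 2 poor units only: 1.009009 / 2 = 0.5045.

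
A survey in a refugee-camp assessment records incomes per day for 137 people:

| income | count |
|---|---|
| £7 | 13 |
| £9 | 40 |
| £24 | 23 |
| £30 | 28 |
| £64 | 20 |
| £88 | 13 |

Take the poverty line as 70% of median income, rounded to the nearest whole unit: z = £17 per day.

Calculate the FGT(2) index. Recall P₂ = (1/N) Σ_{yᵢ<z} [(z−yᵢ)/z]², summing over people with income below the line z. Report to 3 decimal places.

Incomes under z: 13×£7, 40×£9 (q = 53 of N = 137).
Shortfall ratios: (17−7)/17 = 0.5882 (×13); (17−9)/17 = 0.4706 (×40).
Squared: 0.3460 (×13); 0.2215 (×40).
Sum = 13.356401; P₂ = 13.356401 / 137 = 0.097.

0.097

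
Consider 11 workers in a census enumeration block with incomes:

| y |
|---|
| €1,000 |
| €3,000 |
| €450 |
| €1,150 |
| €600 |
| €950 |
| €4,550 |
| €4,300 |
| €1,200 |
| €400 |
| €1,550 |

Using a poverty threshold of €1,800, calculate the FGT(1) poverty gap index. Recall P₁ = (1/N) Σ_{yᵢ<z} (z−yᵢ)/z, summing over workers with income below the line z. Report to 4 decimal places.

Incomes under z: €400, €450, €600, €950, €1,000, €1,150, €1,200, €1,550 (q = 8 of N = 11).
Shortfall ratios: (1800−400)/1800 = 0.7778; (1800−450)/1800 = 0.7500; (1800−600)/1800 = 0.6667; (1800−950)/1800 = 0.4722; (1800−1000)/1800 = 0.4444; (1800−1150)/1800 = 0.3611; (1800−1200)/1800 = 0.3333; (1800−1550)/1800 = 0.1389.
Σ = 3.944444. Dividing by the full population N = 11 gives P₁ = 0.3586.

0.3586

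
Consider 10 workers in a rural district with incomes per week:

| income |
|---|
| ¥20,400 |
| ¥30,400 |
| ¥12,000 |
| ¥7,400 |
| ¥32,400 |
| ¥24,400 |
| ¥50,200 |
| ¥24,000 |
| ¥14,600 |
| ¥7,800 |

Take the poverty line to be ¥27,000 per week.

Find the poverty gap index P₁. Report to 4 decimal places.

Incomes under z: ¥7,400, ¥7,800, ¥12,000, ¥14,600, ¥20,400, ¥24,000, ¥24,400 (q = 7 of N = 10).
Relative gaps: (27000−7400)/27000 = 0.7259; (27000−7800)/27000 = 0.7111; (27000−12000)/27000 = 0.5556; (27000−14600)/27000 = 0.4593; (27000−20400)/27000 = 0.2444; (27000−24000)/27000 = 0.1111; (27000−24400)/27000 = 0.0963.
Σ = 2.903704. Dividing by the full population N = 10 gives P₁ = 0.2904.

0.2904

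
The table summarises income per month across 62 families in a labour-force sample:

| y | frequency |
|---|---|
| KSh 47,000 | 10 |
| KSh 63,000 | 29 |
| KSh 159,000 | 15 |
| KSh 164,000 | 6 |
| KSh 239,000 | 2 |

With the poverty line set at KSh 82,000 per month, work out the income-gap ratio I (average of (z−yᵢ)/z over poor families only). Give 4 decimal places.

0.2817

Poor units: 10×KSh 47,000, 29×KSh 63,000 (q = 39 of N = 62).
Relative gaps: 0.4268 (×10), 0.2317 (×29); sum = 10.987805.
The income-gap ratio divides by q (the poor only): 10.987805 / 39 = 0.2817.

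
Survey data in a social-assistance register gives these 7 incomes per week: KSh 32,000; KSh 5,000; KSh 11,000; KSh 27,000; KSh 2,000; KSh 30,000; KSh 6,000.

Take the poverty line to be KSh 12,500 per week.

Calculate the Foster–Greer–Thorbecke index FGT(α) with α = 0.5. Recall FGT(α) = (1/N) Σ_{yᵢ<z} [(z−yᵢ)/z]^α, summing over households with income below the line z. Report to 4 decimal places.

Poor units: KSh 2,000, KSh 5,000, KSh 6,000, KSh 11,000 (q = 4 of N = 7).
Gap ratios (z−y)/z: (12500−2000)/12500 = 0.8400; (12500−5000)/12500 = 0.6000; (12500−6000)/12500 = 0.5200; (12500−11000)/12500 = 0.1200.
Raised to α = 0.5: 0.91652; 0.77460; 0.72111; 0.34641.
Sum = 2.758632; FGT(0.5) = 2.758632 / 7 = 0.3941.

0.3941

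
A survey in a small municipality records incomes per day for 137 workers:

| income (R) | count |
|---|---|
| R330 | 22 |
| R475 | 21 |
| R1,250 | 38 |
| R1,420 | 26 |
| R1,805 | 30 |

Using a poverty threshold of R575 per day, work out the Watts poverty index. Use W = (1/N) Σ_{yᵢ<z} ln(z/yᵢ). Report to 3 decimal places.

Incomes under z: 22×R330, 21×R475 (q = 43 of N = 137).
ln(z/y) terms: ln(575/330) = 0.5553 (×22); ln(575/475) = 0.1911 (×21).
W = 16.228262 / 137 = 0.118.

0.118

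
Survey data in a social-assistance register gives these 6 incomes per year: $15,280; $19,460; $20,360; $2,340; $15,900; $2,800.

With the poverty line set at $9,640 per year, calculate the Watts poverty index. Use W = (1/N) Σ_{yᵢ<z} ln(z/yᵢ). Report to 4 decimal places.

0.4420

Incomes under z: $2,340, $2,800 (q = 2 of N = 6).
Log gaps: ln(9640/2340) = 1.4158; ln(9640/2800) = 1.2363.
W = 2.652072 / 6 = 0.4420.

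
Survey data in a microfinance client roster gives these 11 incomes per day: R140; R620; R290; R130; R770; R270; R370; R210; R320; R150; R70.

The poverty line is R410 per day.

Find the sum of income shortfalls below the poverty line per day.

R1,740

Poor units: R70, R130, R140, R150, R210, R270, R290, R320, R370 (q = 9 of N = 11).
Individual gaps: 410−70 = 340; 410−130 = 280; 410−140 = 270; 410−150 = 260; 410−210 = 200; 410−270 = 140; 410−290 = 120; 410−320 = 90; 410−370 = 40.
Aggregate gap = R1,740.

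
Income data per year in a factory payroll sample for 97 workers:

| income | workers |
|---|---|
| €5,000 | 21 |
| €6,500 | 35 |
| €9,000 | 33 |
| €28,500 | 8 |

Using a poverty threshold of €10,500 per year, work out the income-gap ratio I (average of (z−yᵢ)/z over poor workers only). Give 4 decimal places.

Below the line: 21×€5,000, 35×€6,500, 33×€9,000 (q = 89 of N = 97).
Relative gaps: 0.5238 (×21), 0.3810 (×35), 0.1429 (×33); sum = 29.047619.
The income-gap ratio divides by q (the poor only): 29.047619 / 89 = 0.3264.

0.3264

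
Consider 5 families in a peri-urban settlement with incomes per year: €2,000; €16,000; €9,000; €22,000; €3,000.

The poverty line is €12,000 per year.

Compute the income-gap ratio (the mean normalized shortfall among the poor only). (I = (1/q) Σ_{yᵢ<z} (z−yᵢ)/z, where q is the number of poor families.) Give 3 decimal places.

0.611

Poor units: €2,000, €3,000, €9,000 (q = 3 of N = 5).
Relative gaps: 0.8333, 0.7500, 0.2500; sum = 1.833333.
The income-gap ratio divides by q (the poor only): 1.833333 / 3 = 0.611.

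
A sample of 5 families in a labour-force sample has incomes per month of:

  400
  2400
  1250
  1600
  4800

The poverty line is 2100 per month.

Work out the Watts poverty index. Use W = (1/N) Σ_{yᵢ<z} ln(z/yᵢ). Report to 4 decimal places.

Poor units: 400, 1250, 1600 (q = 3 of N = 5).
Log gaps: ln(2100/400) = 1.6582; ln(2100/1250) = 0.5188; ln(2100/1600) = 0.2719.
W = 2.448956 / 5 = 0.4898.

0.4898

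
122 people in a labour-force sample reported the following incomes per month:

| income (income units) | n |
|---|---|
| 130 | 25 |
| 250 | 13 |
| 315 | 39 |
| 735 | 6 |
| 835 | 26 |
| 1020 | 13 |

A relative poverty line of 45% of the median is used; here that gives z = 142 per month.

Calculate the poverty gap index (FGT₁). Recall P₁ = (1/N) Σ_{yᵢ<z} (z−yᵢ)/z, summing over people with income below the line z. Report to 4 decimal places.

Below the line: 25×130 (q = 25 of N = 122).
Gap ratios (z−y)/z: (142−130)/142 = 0.0845 (×25).
Σ = 2.112676. Dividing by the full population N = 122 gives P₁ = 0.0173.

0.0173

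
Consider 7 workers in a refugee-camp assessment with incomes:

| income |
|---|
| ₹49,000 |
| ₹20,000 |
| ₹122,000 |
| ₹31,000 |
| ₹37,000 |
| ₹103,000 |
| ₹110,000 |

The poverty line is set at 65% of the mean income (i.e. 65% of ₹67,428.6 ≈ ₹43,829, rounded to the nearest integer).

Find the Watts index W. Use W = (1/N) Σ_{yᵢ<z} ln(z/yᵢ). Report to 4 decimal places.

Incomes under z: ₹20,000, ₹31,000, ₹37,000 (q = 3 of N = 7).
ln(z/y) terms: ln(43829/20000) = 0.7846; ln(43829/31000) = 0.3463; ln(43829/37000) = 0.1694.
W = 1.300250 / 7 = 0.1857.

0.1857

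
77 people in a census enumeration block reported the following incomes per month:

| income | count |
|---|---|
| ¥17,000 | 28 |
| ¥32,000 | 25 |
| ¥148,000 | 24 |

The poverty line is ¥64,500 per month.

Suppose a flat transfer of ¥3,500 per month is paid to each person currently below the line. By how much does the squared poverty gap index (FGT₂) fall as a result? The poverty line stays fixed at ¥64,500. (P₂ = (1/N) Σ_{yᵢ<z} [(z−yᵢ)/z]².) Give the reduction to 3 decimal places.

Before: below the line — 28×¥17,000, 25×¥32,000; squared poverty gap index (FGT₂) = 0.27964.
After the ¥3,500 transfer: below the line — 28×¥20,500, 25×¥35,500; squared poverty gap index (FGT₂) = 0.23485.
Reduction = 0.27964 − 0.23485 = 0.045.

0.045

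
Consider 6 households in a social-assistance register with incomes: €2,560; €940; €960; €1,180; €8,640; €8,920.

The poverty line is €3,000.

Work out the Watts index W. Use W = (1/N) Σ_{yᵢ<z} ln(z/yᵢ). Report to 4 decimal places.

0.5653

Incomes under z: €940, €960, €1,180, €2,560 (q = 4 of N = 6).
ln(z/y) terms: ln(3000/940) = 1.1605; ln(3000/960) = 1.1394; ln(3000/1180) = 0.9331; ln(3000/2560) = 0.1586.
W = 3.391625 / 6 = 0.5653.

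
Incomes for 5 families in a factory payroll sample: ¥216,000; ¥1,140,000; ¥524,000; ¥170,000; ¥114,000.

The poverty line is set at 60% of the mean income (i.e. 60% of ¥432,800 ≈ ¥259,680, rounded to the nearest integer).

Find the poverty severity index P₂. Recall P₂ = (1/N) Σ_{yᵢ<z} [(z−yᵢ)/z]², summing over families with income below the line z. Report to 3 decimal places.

0.092

Below z: ¥114,000, ¥170,000, ¥216,000 (q = 3 of N = 5).
Relative gaps: (259680−114000)/259680 = 0.5610; (259680−170000)/259680 = 0.3453; (259680−216000)/259680 = 0.1682.
Squared: 0.3147; 0.1193; 0.0283.
Sum = 0.462278; P₂ = 0.462278 / 5 = 0.092.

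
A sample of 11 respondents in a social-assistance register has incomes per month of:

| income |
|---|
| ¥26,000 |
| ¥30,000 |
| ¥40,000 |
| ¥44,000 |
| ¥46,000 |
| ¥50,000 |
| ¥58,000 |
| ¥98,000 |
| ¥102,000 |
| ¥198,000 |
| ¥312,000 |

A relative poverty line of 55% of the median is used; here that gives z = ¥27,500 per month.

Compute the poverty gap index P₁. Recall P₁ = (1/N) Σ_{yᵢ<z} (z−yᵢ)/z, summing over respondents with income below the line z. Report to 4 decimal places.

0.0050

Incomes under z: ¥26,000 (q = 1 of N = 11).
Relative gaps: (27500−26000)/27500 = 0.0545.
Sum of shortfalls = 0.054545; P₁ averages over all N: 0.054545 / 11 = 0.0050.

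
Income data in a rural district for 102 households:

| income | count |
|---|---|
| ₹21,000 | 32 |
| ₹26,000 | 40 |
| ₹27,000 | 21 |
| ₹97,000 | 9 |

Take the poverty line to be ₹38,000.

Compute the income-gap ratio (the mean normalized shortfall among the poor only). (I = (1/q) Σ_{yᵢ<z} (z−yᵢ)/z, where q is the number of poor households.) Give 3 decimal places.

0.355

Incomes under z: 32×₹21,000, 40×₹26,000, 21×₹27,000 (q = 93 of N = 102).
Shortfall ratios (z−y)/z: 0.4474 (×32), 0.3158 (×40), 0.2895 (×21); sum = 33.026316.
I averages over the q = 93 poor units only: 33.026316 / 93 = 0.355.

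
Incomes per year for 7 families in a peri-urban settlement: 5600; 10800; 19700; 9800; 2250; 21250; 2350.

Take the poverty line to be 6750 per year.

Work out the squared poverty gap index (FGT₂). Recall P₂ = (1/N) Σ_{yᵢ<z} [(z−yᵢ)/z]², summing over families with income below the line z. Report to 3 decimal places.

Poor units: 2250, 2350, 5600 (q = 3 of N = 7).
Normalized shortfalls: (6750−2250)/6750 = 0.6667; (6750−2350)/6750 = 0.6519; (6750−5600)/6750 = 0.1704.
Squared: 0.4444; 0.4249; 0.0290.
Sum = 0.898381; P₂ = 0.898381 / 7 = 0.128.

0.128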